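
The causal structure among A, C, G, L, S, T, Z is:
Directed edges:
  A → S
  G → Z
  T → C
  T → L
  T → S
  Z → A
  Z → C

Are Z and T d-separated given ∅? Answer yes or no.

Yes — Z ⊥ T | ∅.

Bayes-Ball from Z | ∅ reaches {A,C,G,S}.
T ∉ reach(Z|∅) ⇒ Z ⊥ T | ∅.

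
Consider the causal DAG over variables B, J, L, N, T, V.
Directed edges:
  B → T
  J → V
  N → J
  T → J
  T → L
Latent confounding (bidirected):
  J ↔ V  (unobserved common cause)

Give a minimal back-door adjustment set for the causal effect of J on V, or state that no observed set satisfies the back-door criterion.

desc(J)\{J}={V}; candidates ⊆ {B,L,N,T}.
J↔V: latent back-door arc(s) into J.
size 0: {}; under {} J still reaches {B,L,N,T,V} ∋ V.
size 1: {B}, {L}, {N} …(+1); under {B} J still reaches {L,N,T,V} ∋ V.
size 2: {B,L}, {B,N}, {B,T} …(+3); under {B,L} J still reaches {N,T,V} ∋ V.
J↔V cannot be blocked by any observed set — no back-door set.

J→V: no observed back-door set.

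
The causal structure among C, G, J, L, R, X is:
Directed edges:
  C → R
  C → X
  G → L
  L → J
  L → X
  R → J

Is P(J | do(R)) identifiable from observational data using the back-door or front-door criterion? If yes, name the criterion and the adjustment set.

P(J|do(R)): backdoor, adjust for ∅.

desc(R)\{R}={J}; candidates ⊆ {C,G,L,X}.
∅: R⊥J given ∅ in G with R→· removed — back-door holds.
P(J|do(R)) = P(J|R) — no adjustment needed.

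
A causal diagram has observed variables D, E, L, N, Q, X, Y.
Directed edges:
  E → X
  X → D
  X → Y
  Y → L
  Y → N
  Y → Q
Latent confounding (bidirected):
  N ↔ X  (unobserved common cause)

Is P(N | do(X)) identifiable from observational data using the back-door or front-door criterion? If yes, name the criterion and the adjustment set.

P(N|do(X)): frontdoor, adjust for {Y}.

desc(X)\{X}={D,L,N,Q,Y}; candidates ⊆ {E}.
X↔N: latent back-door arc(s) into X.
size 0: {}; under {} X still reaches {E,N} ∋ N.
size 1: {E}; under {E} X still reaches {N} ∋ N.
X↔N cannot be blocked by any observed set — no back-door set.
{Y}: (i) intercepts every directed X→N path; (ii) no back-door X→{Y}; (iii) {X} blocks every back-door {Y}→N. Front-door holds.
P(N|do(X)) = Σ_{Y} P(Y|X) Σ_{X'} P(N|Y,X')P(X').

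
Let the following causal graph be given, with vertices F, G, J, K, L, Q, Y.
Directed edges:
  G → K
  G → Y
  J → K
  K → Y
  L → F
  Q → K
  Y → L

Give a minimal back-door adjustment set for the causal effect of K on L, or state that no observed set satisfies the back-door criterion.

K→L: minimal back-door set {G}.

desc(K)\{K}={F,L,Y}; candidates ⊆ {G,J,Q}.
size 0: {}; under {} K still reaches {F,G,J,L,Q,Y} ∋ L.
{G}: K⊥L given {G} in G with K→· removed — back-door holds.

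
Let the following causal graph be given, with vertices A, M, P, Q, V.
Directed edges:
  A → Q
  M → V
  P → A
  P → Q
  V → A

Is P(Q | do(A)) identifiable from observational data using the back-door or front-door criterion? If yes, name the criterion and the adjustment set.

P(Q|do(A)): backdoor, adjust for {P}.

desc(A)\{A}={Q}; candidates ⊆ {M,P,V}.
size 0: {}; under {} A still reaches {M,P,Q,V} ∋ Q.
{P}: A⊥Q given {P} in G with A→· removed — back-door holds.
P(Q|do(A)) = Σ_{P} P(Q|A,P)·P(P).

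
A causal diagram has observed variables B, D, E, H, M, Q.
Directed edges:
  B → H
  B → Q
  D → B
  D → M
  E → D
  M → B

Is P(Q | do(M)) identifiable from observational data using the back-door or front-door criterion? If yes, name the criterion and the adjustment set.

desc(M)\{M}={B,H,Q}; candidates ⊆ {D,E}.
size 0: {}; under {} M still reaches {B,D,E,H,Q} ∋ Q.
{D}: M⊥Q given {D} in G with M→· removed — back-door holds.
P(Q|do(M)) = Σ_{D} P(Q|M,D)·P(D).

P(Q|do(M)): backdoor, adjust for {D}.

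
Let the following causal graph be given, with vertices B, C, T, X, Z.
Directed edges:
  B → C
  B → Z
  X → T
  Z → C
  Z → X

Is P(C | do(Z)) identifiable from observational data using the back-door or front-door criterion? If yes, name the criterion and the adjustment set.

P(C|do(Z)): backdoor, adjust for {B}.

desc(Z)\{Z}={C,T,X}; candidates ⊆ {B}.
size 0: {}; under {} Z still reaches {B,C} ∋ C.
{B}: Z⊥C given {B} in G with Z→· removed — back-door holds.
P(C|do(Z)) = Σ_{B} P(C|Z,B)·P(B).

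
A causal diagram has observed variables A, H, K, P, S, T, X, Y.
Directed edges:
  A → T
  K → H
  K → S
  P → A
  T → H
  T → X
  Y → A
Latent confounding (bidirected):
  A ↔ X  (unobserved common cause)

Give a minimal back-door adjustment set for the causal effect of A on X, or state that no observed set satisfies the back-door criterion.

A→X: no observed back-door set.

desc(A)\{A}={H,T,X}; candidates ⊆ {K,P,S,Y}.
A↔X: latent back-door arc(s) into A.
size 0: {}; under {} A still reaches {P,X,Y} ∋ X.
size 1: {K}, {P}, {S} …(+1); under {K} A still reaches {P,X,Y} ∋ X.
size 2: {K,P}, {K,S}, {K,Y} …(+3); under {K,P} A still reaches {X,Y} ∋ X.
A↔X cannot be blocked by any observed set — no back-door set.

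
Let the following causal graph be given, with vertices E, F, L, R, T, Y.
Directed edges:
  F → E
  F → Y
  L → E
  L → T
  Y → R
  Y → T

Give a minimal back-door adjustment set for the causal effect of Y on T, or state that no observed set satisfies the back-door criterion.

desc(Y)\{Y}={R,T}; candidates ⊆ {E,F,L}.
∅: Y⊥T given ∅ in G with Y→· removed — back-door holds.

Y→T: minimal back-door set ∅.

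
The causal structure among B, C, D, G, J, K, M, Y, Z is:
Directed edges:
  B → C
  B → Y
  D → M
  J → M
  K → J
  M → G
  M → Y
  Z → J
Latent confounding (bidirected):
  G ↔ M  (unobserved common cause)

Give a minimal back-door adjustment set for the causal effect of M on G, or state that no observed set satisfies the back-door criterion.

desc(M)\{M}={G,Y}; candidates ⊆ {B,C,D,J,K,Z}.
M↔G: latent back-door arc(s) into M.
size 0: {}; under {} M still reaches {D,G,J,K,Z} ∋ G.
size 1: {B}, {C}, {D} …(+3); under {B} M still reaches {D,G,J,K,Z} ∋ G.
size 2: {B,C}, {B,D}, {B,J} …(+12); under {B,C} M still reaches {D,G,J,K,Z} ∋ G.
M↔G cannot be blocked by any observed set — no back-door set.

M→G: no observed back-door set.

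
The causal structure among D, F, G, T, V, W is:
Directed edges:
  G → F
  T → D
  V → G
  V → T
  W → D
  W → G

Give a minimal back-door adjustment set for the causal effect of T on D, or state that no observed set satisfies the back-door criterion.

T→D: minimal back-door set ∅.

desc(T)\{T}={D}; candidates ⊆ {F,G,V,W}.
∅: T⊥D given ∅ in G with T→· removed — back-door holds.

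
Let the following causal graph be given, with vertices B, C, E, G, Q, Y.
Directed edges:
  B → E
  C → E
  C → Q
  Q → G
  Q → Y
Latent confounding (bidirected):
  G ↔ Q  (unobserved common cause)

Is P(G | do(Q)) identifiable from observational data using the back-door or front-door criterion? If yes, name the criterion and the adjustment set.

desc(Q)\{Q}={G,Y}; candidates ⊆ {B,C,E}.
Q↔G: latent back-door arc(s) into Q.
size 0: {}; under {} Q still reaches {C,E,G} ∋ G.
size 1: {B}, {C}, {E}; under {B} Q still reaches {C,E,G} ∋ G.
size 2: {B,C}, {B,E}, {C,E}; under {B,C} Q still reaches {G} ∋ G.
Q↔G cannot be blocked by any observed set — no back-door set.
No mediator lies on a directed Q→…→G path.
Neither criterion identifies P(G|do(Q)) in this graph.

P(G|do(Q)): not identifiable (no BD/FD set).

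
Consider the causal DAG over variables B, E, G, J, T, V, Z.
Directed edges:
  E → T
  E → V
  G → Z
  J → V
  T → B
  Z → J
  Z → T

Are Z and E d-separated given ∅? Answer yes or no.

Bayes-Ball from Z | ∅ reaches {B,G,J,T,V}.
E ∉ reach(Z|∅) ⇒ Z ⊥ E | ∅.

Yes — Z ⊥ E | ∅.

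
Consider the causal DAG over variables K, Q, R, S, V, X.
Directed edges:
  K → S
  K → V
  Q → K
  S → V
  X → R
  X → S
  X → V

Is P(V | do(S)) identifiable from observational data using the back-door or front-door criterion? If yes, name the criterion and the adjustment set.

P(V|do(S)): backdoor, adjust for {K, X}.

desc(S)\{S}={V}; candidates ⊆ {K,Q,R,X}.
size 0: {}; under {} S still reaches {K,Q,R,V,X} ∋ V.
size 1: {K}, {Q}, {R} …(+1); under {K} S still reaches {R,V,X} ∋ V.
{K,X}: S⊥V given {K,X} in G with S→· removed — back-door holds.
P(V|do(S)) = Σ_{K,X} P(V|S,K,X)·P(K,X).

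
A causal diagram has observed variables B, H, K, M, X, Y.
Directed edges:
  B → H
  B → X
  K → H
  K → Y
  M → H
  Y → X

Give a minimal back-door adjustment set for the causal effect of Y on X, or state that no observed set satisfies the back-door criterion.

Y→X: minimal back-door set ∅.

desc(Y)\{Y}={X}; candidates ⊆ {B,H,K,M}.
∅: Y⊥X given ∅ in G with Y→· removed — back-door holds.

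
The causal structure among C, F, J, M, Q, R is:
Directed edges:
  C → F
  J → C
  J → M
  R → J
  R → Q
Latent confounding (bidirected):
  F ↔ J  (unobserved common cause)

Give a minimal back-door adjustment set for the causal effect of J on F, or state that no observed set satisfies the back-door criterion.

J→F: no observed back-door set.

desc(J)\{J}={C,F,M}; candidates ⊆ {Q,R}.
J↔F: latent back-door arc(s) into J.
size 0: {}; under {} J still reaches {F,Q,R} ∋ F.
size 1: {Q}, {R}; under {Q} J still reaches {F,R} ∋ F.
size 2: {Q,R}; under {Q,R} J still reaches {F} ∋ F.
J↔F cannot be blocked by any observed set — no back-door set.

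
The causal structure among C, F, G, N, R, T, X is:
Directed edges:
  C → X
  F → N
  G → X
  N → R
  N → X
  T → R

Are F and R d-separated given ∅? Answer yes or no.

Bayes-Ball from F | ∅ reaches {N,R,X}.
R ∈ reach(F|∅) ⇒ F ⊥̸ R | ∅.

No — F and R are d-connected given ∅.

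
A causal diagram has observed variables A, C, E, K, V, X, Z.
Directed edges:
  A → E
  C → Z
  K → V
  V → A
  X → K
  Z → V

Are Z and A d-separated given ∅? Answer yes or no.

No — Z and A are d-connected given ∅.

Bayes-Ball from Z | ∅ reaches {A,C,E,V}.
A ∈ reach(Z|∅) ⇒ Z ⊥̸ A | ∅.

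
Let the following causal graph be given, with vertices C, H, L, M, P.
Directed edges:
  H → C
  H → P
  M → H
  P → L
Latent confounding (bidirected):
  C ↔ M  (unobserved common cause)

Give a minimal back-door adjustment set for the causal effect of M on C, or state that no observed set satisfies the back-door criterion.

M→C: no observed back-door set.

desc(M)\{M}={C,H,L,P}; candidates ⊆ {—}.
M↔C: latent back-door arc(s) into M.
size 0: {}; under {} M still reaches {C} ∋ C.
M↔C cannot be blocked by any observed set — no back-door set.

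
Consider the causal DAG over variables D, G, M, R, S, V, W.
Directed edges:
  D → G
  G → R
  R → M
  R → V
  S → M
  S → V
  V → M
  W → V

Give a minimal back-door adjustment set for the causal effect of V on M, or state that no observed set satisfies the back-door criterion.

V→M: minimal back-door set {R, S}.

desc(V)\{V}={M}; candidates ⊆ {D,G,R,S,W}.
size 0: {}; under {} V still reaches {D,G,M,R,S,W} ∋ M.
size 1: {D}, {G}, {R} …(+2); under {D} V still reaches {G,M,R,S,W} ∋ M.
{R,S}: V⊥M given {R,S} in G with V→· removed — back-door holds.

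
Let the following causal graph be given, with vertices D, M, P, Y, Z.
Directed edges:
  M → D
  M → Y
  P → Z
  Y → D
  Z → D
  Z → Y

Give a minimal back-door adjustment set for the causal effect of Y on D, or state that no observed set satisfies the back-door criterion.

desc(Y)\{Y}={D}; candidates ⊆ {M,P,Z}.
size 0: {}; under {} Y still reaches {D,M,P,Z} ∋ D.
size 1: {M}, {P}, {Z}; under {M} Y still reaches {D,P,Z} ∋ D.
{M,Z}: Y⊥D given {M,Z} in G with Y→· removed — back-door holds.

Y→D: minimal back-door set {M, Z}.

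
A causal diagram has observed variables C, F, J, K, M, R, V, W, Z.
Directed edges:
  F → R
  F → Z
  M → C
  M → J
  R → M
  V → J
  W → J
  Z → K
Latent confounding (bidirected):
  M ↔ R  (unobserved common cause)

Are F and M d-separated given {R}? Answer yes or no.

No — F and M are d-connected given {R}.

Bayes-Ball from F | {R} reaches {C,J,K,M,Z}.
M ∈ reach(F|{R}) ⇒ F ⊥̸ M | {R}.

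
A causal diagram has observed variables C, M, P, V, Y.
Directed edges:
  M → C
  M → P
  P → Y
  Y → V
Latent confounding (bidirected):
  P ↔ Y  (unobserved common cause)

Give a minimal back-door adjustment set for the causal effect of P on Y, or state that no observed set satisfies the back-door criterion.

desc(P)\{P}={V,Y}; candidates ⊆ {C,M}.
P↔Y: latent back-door arc(s) into P.
size 0: {}; under {} P still reaches {C,M,V,Y} ∋ Y.
size 1: {C}, {M}; under {C} P still reaches {M,V,Y} ∋ Y.
size 2: {C,M}; under {C,M} P still reaches {V,Y} ∋ Y.
P↔Y cannot be blocked by any observed set — no back-door set.

P→Y: no observed back-door set.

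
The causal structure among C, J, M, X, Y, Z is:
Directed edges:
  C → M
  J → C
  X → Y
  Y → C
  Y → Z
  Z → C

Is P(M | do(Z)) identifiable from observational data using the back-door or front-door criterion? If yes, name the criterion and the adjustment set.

desc(Z)\{Z}={C,M}; candidates ⊆ {J,X,Y}.
size 0: {}; under {} Z still reaches {C,M,X,Y} ∋ M.
{Y}: Z⊥M given {Y} in G with Z→· removed — back-door holds.
P(M|do(Z)) = Σ_{Y} P(M|Z,Y)·P(Y).

P(M|do(Z)): backdoor, adjust for {Y}.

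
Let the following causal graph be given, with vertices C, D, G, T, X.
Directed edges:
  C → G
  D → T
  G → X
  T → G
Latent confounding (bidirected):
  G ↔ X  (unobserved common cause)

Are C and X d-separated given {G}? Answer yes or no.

No — C and X are d-connected given {G}.

Bayes-Ball from C | {G} reaches {D,T,X}.
X ∈ reach(C|{G}) ⇒ C ⊥̸ X | {G}.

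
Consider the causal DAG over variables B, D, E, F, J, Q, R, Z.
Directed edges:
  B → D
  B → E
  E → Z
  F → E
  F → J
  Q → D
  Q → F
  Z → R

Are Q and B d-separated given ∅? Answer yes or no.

Yes — Q ⊥ B | ∅.

Bayes-Ball from Q | ∅ reaches {D,E,F,J,R,Z}.
B ∉ reach(Q|∅) ⇒ Q ⊥ B | ∅.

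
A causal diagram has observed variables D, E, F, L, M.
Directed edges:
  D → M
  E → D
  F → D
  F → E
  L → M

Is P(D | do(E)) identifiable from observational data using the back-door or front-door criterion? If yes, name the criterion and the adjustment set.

P(D|do(E)): backdoor, adjust for {F}.

desc(E)\{E}={D,M}; candidates ⊆ {F,L}.
size 0: {}; under {} E still reaches {D,F,M} ∋ D.
{F}: E⊥D given {F} in G with E→· removed — back-door holds.
P(D|do(E)) = Σ_{F} P(D|E,F)·P(F).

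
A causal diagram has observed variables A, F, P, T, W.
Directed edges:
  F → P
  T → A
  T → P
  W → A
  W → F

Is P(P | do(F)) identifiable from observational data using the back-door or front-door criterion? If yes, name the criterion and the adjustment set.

P(P|do(F)): backdoor, adjust for ∅.

desc(F)\{F}={P}; candidates ⊆ {A,T,W}.
∅: F⊥P given ∅ in G with F→· removed — back-door holds.
P(P|do(F)) = P(P|F) — no adjustment needed.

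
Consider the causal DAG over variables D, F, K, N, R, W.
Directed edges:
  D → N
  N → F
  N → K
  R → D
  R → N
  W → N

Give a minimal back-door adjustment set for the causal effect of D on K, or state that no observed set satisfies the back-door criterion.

D→K: minimal back-door set {R}.

desc(D)\{D}={F,K,N}; candidates ⊆ {R,W}.
size 0: {}; under {} D still reaches {F,K,N,R} ∋ K.
{R}: D⊥K given {R} in G with D→· removed — back-door holds.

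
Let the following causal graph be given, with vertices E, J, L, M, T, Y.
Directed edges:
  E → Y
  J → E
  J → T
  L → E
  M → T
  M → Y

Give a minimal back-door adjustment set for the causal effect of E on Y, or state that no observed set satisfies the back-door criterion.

E→Y: minimal back-door set ∅.

desc(E)\{E}={Y}; candidates ⊆ {J,L,M,T}.
∅: E⊥Y given ∅ in G with E→· removed — back-door holds.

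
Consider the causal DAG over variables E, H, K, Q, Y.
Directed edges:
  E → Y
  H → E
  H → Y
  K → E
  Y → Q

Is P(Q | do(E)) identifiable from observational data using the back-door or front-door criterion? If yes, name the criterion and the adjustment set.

desc(E)\{E}={Q,Y}; candidates ⊆ {H,K}.
size 0: {}; under {} E still reaches {H,K,Q,Y} ∋ Q.
{H}: E⊥Q given {H} in G with E→· removed — back-door holds.
P(Q|do(E)) = Σ_{H} P(Q|E,H)·P(H).

P(Q|do(E)): backdoor, adjust for {H}.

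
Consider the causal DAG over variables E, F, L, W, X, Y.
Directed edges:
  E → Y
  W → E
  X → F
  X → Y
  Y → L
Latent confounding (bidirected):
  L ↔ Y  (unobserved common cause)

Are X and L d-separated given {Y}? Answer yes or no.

No — X and L are d-connected given {Y}.

Bayes-Ball from X | {Y} reaches {E,F,L,W}.
L ∈ reach(X|{Y}) ⇒ X ⊥̸ L | {Y}.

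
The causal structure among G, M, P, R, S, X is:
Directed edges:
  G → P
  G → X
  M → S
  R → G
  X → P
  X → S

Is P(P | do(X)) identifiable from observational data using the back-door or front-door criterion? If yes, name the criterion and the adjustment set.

P(P|do(X)): backdoor, adjust for {G}.

desc(X)\{X}={P,S}; candidates ⊆ {G,M,R}.
size 0: {}; under {} X still reaches {G,P,R} ∋ P.
{G}: X⊥P given {G} in G with X→· removed — back-door holds.
P(P|do(X)) = Σ_{G} P(P|X,G)·P(G).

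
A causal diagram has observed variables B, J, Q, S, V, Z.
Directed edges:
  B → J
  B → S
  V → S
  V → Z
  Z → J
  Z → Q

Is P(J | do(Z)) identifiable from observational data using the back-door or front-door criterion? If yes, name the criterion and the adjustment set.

P(J|do(Z)): backdoor, adjust for ∅.

desc(Z)\{Z}={J,Q}; candidates ⊆ {B,S,V}.
∅: Z⊥J given ∅ in G with Z→· removed — back-door holds.
P(J|do(Z)) = P(J|Z) — no adjustment needed.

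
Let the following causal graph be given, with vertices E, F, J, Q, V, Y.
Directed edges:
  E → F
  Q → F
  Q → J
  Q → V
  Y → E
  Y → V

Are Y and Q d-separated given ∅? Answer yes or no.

Yes — Y ⊥ Q | ∅.

Bayes-Ball from Y | ∅ reaches {E,F,V}.
Q ∉ reach(Y|∅) ⇒ Y ⊥ Q | ∅.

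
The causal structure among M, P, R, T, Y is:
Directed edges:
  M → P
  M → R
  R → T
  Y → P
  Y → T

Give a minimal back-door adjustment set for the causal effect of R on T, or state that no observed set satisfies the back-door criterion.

R→T: minimal back-door set ∅.

desc(R)\{R}={T}; candidates ⊆ {M,P,Y}.
∅: R⊥T given ∅ in G with R→· removed — back-door holds.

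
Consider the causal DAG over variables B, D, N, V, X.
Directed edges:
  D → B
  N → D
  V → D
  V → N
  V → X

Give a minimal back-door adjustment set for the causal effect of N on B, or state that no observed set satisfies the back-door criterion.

desc(N)\{N}={B,D}; candidates ⊆ {V,X}.
size 0: {}; under {} N still reaches {B,D,V,X} ∋ B.
{V}: N⊥B given {V} in G with N→· removed — back-door holds.

N→B: minimal back-door set {V}.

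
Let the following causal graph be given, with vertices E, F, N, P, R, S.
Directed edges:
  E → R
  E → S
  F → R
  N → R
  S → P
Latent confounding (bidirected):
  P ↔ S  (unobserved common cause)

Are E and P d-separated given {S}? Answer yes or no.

Bayes-Ball from E | {S} reaches {P,R}.
P ∈ reach(E|{S}) ⇒ E ⊥̸ P | {S}.

No — E and P are d-connected given {S}.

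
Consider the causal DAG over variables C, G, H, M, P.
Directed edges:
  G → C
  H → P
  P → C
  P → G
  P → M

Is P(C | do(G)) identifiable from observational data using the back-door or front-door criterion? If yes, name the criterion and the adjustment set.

P(C|do(G)): backdoor, adjust for {P}.

desc(G)\{G}={C}; candidates ⊆ {H,M,P}.
size 0: {}; under {} G still reaches {C,H,M,P} ∋ C.
{P}: G⊥C given {P} in G with G→· removed — back-door holds.
P(C|do(G)) = Σ_{P} P(C|G,P)·P(P).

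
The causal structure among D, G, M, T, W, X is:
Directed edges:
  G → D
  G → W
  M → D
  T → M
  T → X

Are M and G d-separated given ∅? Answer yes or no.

Bayes-Ball from M | ∅ reaches {D,T,X}.
G ∉ reach(M|∅) ⇒ M ⊥ G | ∅.

Yes — M ⊥ G | ∅.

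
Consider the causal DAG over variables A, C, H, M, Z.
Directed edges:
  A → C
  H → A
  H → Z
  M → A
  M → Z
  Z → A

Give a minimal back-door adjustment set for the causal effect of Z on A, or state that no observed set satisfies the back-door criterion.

desc(Z)\{Z}={A,C}; candidates ⊆ {H,M}.
size 0: {}; under {} Z still reaches {A,C,H,M} ∋ A.
size 1: {H}, {M}; under {H} Z still reaches {A,C,M} ∋ A.
{H,M}: Z⊥A given {H,M} in G with Z→· removed — back-door holds.

Z→A: minimal back-door set {H, M}.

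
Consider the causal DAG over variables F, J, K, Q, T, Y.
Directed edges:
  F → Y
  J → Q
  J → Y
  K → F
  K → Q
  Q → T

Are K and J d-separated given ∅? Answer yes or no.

Yes — K ⊥ J | ∅.

Bayes-Ball from K | ∅ reaches {F,Q,T,Y}.
J ∉ reach(K|∅) ⇒ K ⊥ J | ∅.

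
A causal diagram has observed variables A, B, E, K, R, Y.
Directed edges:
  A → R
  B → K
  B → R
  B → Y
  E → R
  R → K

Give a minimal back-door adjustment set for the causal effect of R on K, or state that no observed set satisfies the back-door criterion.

R→K: minimal back-door set {B}.

desc(R)\{R}={K}; candidates ⊆ {A,B,E,Y}.
size 0: {}; under {} R still reaches {A,B,E,K,Y} ∋ K.
{B}: R⊥K given {B} in G with R→· removed — back-door holds.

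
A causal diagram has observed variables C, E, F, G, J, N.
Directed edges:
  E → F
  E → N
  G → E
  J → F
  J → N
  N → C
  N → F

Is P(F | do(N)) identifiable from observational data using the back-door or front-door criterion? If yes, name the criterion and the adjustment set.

desc(N)\{N}={C,F}; candidates ⊆ {E,G,J}.
size 0: {}; under {} N still reaches {E,F,G,J} ∋ F.
size 1: {E}, {G}, {J}; under {E} N still reaches {F,J} ∋ F.
{E,J}: N⊥F given {E,J} in G with N→· removed — back-door holds.
P(F|do(N)) = Σ_{E,J} P(F|N,E,J)·P(E,J).

P(F|do(N)): backdoor, adjust for {E, J}.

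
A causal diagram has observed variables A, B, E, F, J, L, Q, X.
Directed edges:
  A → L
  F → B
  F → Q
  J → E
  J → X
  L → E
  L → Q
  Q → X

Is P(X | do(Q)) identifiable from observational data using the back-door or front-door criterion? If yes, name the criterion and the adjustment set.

desc(Q)\{Q}={X}; candidates ⊆ {A,B,E,F,J,L}.
∅: Q⊥X given ∅ in G with Q→· removed — back-door holds.
P(X|do(Q)) = P(X|Q) — no adjustment needed.

P(X|do(Q)): backdoor, adjust for ∅.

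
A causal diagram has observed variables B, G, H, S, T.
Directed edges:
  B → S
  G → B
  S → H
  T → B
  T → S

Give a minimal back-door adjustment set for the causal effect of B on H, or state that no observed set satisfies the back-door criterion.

B→H: minimal back-door set {T}.

desc(B)\{B}={H,S}; candidates ⊆ {G,T}.
size 0: {}; under {} B still reaches {G,H,S,T} ∋ H.
{T}: B⊥H given {T} in G with B→· removed — back-door holds.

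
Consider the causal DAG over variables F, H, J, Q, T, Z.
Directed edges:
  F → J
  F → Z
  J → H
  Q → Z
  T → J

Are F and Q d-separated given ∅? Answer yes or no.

Bayes-Ball from F | ∅ reaches {H,J,Z}.
Q ∉ reach(F|∅) ⇒ F ⊥ Q | ∅.

Yes — F ⊥ Q | ∅.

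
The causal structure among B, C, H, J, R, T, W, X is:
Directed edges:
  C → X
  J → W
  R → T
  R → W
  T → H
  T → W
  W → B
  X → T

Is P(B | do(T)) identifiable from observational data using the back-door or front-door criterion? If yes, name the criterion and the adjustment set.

desc(T)\{T}={B,H,W}; candidates ⊆ {C,J,R,X}.
size 0: {}; under {} T still reaches {B,C,R,W,X} ∋ B.
{R}: T⊥B given {R} in G with T→· removed — back-door holds.
P(B|do(T)) = Σ_{R} P(B|T,R)·P(R).

P(B|do(T)): backdoor, adjust for {R}.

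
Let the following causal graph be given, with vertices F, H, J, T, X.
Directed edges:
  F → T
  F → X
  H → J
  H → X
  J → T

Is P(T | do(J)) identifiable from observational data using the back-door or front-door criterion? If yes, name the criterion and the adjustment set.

P(T|do(J)): backdoor, adjust for ∅.

desc(J)\{J}={T}; candidates ⊆ {F,H,X}.
∅: J⊥T given ∅ in G with J→· removed — back-door holds.
P(T|do(J)) = P(T|J) — no adjustment needed.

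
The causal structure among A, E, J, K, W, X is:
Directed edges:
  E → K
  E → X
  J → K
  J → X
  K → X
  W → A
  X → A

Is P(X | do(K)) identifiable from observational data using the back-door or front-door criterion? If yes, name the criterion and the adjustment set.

desc(K)\{K}={A,X}; candidates ⊆ {E,J,W}.
size 0: {}; under {} K still reaches {A,E,J,X} ∋ X.
size 1: {E}, {J}, {W}; under {E} K still reaches {A,J,X} ∋ X.
{E,J}: K⊥X given {E,J} in G with K→· removed — back-door holds.
P(X|do(K)) = Σ_{E,J} P(X|K,E,J)·P(E,J).

P(X|do(K)): backdoor, adjust for {E, J}.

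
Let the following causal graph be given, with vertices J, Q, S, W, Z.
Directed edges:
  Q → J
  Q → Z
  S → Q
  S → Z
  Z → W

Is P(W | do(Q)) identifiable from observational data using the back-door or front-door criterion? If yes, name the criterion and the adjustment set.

P(W|do(Q)): backdoor, adjust for {S}.

desc(Q)\{Q}={J,W,Z}; candidates ⊆ {S}.
size 0: {}; under {} Q still reaches {S,W,Z} ∋ W.
{S}: Q⊥W given {S} in G with Q→· removed — back-door holds.
P(W|do(Q)) = Σ_{S} P(W|Q,S)·P(S).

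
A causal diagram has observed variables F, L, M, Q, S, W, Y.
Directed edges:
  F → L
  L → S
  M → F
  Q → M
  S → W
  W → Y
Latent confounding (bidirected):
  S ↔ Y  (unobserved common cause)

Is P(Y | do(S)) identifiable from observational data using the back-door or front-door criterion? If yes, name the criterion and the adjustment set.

P(Y|do(S)): frontdoor, adjust for {W}.

desc(S)\{S}={W,Y}; candidates ⊆ {F,L,M,Q}.
S↔Y: latent back-door arc(s) into S.
size 0: {}; under {} S still reaches {F,L,M,Q,Y} ∋ Y.
size 1: {F}, {L}, {M} …(+1); under {F} S still reaches {L,Y} ∋ Y.
size 2: {F,L}, {F,M}, {F,Q} …(+3); under {F,L} S still reaches {Y} ∋ Y.
S↔Y cannot be blocked by any observed set — no back-door set.
{W}: (i) intercepts every directed S→Y path; (ii) no back-door S→{W}; (iii) {S} blocks every back-door {W}→Y. Front-door holds.
P(Y|do(S)) = Σ_{W} P(W|S) Σ_{S'} P(Y|W,S')P(S').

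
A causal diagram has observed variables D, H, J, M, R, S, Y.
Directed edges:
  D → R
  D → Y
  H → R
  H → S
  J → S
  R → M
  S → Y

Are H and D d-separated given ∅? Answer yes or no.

Bayes-Ball from H | ∅ reaches {M,R,S,Y}.
D ∉ reach(H|∅) ⇒ H ⊥ D | ∅.

Yes — H ⊥ D | ∅.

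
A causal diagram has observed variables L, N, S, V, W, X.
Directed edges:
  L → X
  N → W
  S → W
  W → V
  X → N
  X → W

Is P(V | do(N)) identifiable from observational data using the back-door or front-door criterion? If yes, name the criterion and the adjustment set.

P(V|do(N)): backdoor, adjust for {X}.

desc(N)\{N}={V,W}; candidates ⊆ {L,S,X}.
size 0: {}; under {} N still reaches {L,V,W,X} ∋ V.
{X}: N⊥V given {X} in G with N→· removed — back-door holds.
P(V|do(N)) = Σ_{X} P(V|N,X)·P(X).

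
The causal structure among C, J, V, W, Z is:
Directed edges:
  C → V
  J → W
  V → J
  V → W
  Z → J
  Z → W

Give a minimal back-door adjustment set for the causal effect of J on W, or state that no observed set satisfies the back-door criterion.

desc(J)\{J}={W}; candidates ⊆ {C,V,Z}.
size 0: {}; under {} J still reaches {C,V,W,Z} ∋ W.
size 1: {C}, {V}, {Z}; under {C} J still reaches {V,W,Z} ∋ W.
{V,Z}: J⊥W given {V,Z} in G with J→· removed — back-door holds.

J→W: minimal back-door set {V, Z}.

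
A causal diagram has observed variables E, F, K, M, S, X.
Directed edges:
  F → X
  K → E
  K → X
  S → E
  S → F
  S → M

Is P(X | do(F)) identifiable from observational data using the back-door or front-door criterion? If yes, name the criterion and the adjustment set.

P(X|do(F)): backdoor, adjust for ∅.

desc(F)\{F}={X}; candidates ⊆ {E,K,M,S}.
∅: F⊥X given ∅ in G with F→· removed — back-door holds.
P(X|do(F)) = P(X|F) — no adjustment needed.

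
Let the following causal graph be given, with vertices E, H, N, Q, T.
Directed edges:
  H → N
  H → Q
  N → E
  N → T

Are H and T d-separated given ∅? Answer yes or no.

No — H and T are d-connected given ∅.

Bayes-Ball from H | ∅ reaches {E,N,Q,T}.
T ∈ reach(H|∅) ⇒ H ⊥̸ T | ∅.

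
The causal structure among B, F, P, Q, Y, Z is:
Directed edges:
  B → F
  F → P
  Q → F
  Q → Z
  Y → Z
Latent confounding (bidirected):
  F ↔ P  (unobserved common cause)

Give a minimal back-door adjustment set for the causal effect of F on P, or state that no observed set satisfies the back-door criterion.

desc(F)\{F}={P}; candidates ⊆ {B,Q,Y,Z}.
F↔P: latent back-door arc(s) into F.
size 0: {}; under {} F still reaches {B,P,Q,Z} ∋ P.
size 1: {B}, {Q}, {Y} …(+1); under {B} F still reaches {P,Q,Z} ∋ P.
size 2: {B,Q}, {B,Y}, {B,Z} …(+3); under {B,Q} F still reaches {P} ∋ P.
F↔P cannot be blocked by any observed set — no back-door set.

F→P: no observed back-door set.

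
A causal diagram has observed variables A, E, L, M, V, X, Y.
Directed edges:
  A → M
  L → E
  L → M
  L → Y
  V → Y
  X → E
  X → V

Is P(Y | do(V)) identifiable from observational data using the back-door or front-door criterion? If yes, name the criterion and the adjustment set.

desc(V)\{V}={Y}; candidates ⊆ {A,E,L,M,X}.
∅: V⊥Y given ∅ in G with V→· removed — back-door holds.
P(Y|do(V)) = P(Y|V) — no adjustment needed.

P(Y|do(V)): backdoor, adjust for ∅.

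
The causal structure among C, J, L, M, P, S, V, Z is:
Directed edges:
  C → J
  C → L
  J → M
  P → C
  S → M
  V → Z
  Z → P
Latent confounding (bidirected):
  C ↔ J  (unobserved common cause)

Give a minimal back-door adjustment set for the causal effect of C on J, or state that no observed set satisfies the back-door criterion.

C→J: no observed back-door set.

desc(C)\{C}={J,L,M}; candidates ⊆ {P,S,V,Z}.
C↔J: latent back-door arc(s) into C.
size 0: {}; under {} C still reaches {J,M,P,V,Z} ∋ J.
size 1: {P}, {S}, {V} …(+1); under {P} C still reaches {J,M} ∋ J.
size 2: {P,S}, {P,V}, {P,Z} …(+3); under {P,S} C still reaches {J,M} ∋ J.
C↔J cannot be blocked by any observed set — no back-door set.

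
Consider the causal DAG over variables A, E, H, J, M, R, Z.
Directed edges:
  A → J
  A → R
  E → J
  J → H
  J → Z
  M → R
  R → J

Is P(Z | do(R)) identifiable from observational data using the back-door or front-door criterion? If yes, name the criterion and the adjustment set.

P(Z|do(R)): backdoor, adjust for {A}.

desc(R)\{R}={H,J,Z}; candidates ⊆ {A,E,M}.
size 0: {}; under {} R still reaches {A,H,J,M,Z} ∋ Z.
{A}: R⊥Z given {A} in G with R→· removed — back-door holds.
P(Z|do(R)) = Σ_{A} P(Z|R,A)·P(A).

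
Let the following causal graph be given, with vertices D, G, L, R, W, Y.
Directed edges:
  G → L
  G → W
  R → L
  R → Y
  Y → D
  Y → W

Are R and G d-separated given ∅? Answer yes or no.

Bayes-Ball from R | ∅ reaches {D,L,W,Y}.
G ∉ reach(R|∅) ⇒ R ⊥ G | ∅.

Yes — R ⊥ G | ∅.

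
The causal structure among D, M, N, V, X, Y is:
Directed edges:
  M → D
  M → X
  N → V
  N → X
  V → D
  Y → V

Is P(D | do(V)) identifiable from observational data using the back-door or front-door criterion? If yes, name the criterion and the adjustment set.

desc(V)\{V}={D}; candidates ⊆ {M,N,X,Y}.
∅: V⊥D given ∅ in G with V→· removed — back-door holds.
P(D|do(V)) = P(D|V) — no adjustment needed.

P(D|do(V)): backdoor, adjust for ∅.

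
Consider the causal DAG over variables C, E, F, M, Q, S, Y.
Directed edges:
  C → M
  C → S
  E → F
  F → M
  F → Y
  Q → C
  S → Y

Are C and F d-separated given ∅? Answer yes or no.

Bayes-Ball from C | ∅ reaches {M,Q,S,Y}.
F ∉ reach(C|∅) ⇒ C ⊥ F | ∅.

Yes — C ⊥ F | ∅.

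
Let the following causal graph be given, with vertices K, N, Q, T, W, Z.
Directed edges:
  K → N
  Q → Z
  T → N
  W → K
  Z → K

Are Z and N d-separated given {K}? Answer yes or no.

Yes — Z ⊥ N | {K}.

Bayes-Ball from Z | {K} reaches {Q,W}.
N ∉ reach(Z|{K}) ⇒ Z ⊥ N | {K}.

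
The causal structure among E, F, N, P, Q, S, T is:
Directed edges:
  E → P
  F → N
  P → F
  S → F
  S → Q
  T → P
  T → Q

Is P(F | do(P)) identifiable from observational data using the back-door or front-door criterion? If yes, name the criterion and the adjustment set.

P(F|do(P)): backdoor, adjust for ∅.

desc(P)\{P}={F,N}; candidates ⊆ {E,Q,S,T}.
∅: P⊥F given ∅ in G with P→· removed — back-door holds.
P(F|do(P)) = P(F|P) — no adjustment needed.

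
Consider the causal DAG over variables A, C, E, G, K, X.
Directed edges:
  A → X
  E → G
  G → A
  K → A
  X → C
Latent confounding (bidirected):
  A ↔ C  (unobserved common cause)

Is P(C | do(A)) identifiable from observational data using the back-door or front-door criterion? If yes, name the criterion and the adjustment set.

desc(A)\{A}={C,X}; candidates ⊆ {E,G,K}.
A↔C: latent back-door arc(s) into A.
size 0: {}; under {} A still reaches {C,E,G,K} ∋ C.
size 1: {E}, {G}, {K}; under {E} A still reaches {C,G,K} ∋ C.
size 2: {E,G}, {E,K}, {G,K}; under {E,G} A still reaches {C,K} ∋ C.
A↔C cannot be blocked by any observed set — no back-door set.
{X}: (i) intercepts every directed A→C path; (ii) no back-door A→{X}; (iii) {A} blocks every back-door {X}→C. Front-door holds.
P(C|do(A)) = Σ_{X} P(X|A) Σ_{A'} P(C|X,A')P(A').

P(C|do(A)): frontdoor, adjust for {X}.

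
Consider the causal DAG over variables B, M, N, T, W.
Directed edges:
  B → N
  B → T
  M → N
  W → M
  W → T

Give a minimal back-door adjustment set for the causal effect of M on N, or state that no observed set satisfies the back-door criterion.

M→N: minimal back-door set ∅.

desc(M)\{M}={N}; candidates ⊆ {B,T,W}.
∅: M⊥N given ∅ in G with M→· removed — back-door holds.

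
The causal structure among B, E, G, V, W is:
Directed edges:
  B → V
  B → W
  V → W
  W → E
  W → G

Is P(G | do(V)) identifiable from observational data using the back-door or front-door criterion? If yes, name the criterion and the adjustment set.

desc(V)\{V}={E,G,W}; candidates ⊆ {B}.
size 0: {}; under {} V still reaches {B,E,G,W} ∋ G.
{B}: V⊥G given {B} in G with V→· removed — back-door holds.
P(G|do(V)) = Σ_{B} P(G|V,B)·P(B).

P(G|do(V)): backdoor, adjust for {B}.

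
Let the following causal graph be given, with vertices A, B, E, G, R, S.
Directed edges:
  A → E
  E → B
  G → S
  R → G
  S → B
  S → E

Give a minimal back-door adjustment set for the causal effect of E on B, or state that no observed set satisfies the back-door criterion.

E→B: minimal back-door set {S}.

desc(E)\{E}={B}; candidates ⊆ {A,G,R,S}.
size 0: {}; under {} E still reaches {A,B,G,R,S} ∋ B.
{S}: E⊥B given {S} in G with E→· removed — back-door holds.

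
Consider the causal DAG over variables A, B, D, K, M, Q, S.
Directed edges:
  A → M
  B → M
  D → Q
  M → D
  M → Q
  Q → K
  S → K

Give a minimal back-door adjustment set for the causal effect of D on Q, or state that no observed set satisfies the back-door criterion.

D→Q: minimal back-door set {M}.

desc(D)\{D}={K,Q}; candidates ⊆ {A,B,M,S}.
size 0: {}; under {} D still reaches {A,B,K,M,Q} ∋ Q.
{M}: D⊥Q given {M} in G with D→· removed — back-door holds.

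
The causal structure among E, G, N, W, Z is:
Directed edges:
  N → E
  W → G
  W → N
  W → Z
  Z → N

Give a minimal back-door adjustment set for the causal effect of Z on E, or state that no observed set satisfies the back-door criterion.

desc(Z)\{Z}={E,N}; candidates ⊆ {G,W}.
size 0: {}; under {} Z still reaches {E,G,N,W} ∋ E.
{W}: Z⊥E given {W} in G with Z→· removed — back-door holds.

Z→E: minimal back-door set {W}.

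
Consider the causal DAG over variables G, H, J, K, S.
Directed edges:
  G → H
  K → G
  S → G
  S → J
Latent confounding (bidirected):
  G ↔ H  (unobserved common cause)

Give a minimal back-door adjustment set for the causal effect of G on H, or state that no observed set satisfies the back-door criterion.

desc(G)\{G}={H}; candidates ⊆ {J,K,S}.
G↔H: latent back-door arc(s) into G.
size 0: {}; under {} G still reaches {H,J,K,S} ∋ H.
size 1: {J}, {K}, {S}; under {J} G still reaches {H,K,S} ∋ H.
size 2: {J,K}, {J,S}, {K,S}; under {J,K} G still reaches {H,S} ∋ H.
G↔H cannot be blocked by any observed set — no back-door set.

G→H: no observed back-door set.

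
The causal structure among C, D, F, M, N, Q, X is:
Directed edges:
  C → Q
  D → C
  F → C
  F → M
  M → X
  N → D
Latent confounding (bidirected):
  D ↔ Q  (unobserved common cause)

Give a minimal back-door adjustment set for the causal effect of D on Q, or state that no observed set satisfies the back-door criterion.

D→Q: no observed back-door set.

desc(D)\{D}={C,Q}; candidates ⊆ {F,M,N,X}.
D↔Q: latent back-door arc(s) into D.
size 0: {}; under {} D still reaches {N,Q} ∋ Q.
size 1: {F}, {M}, {N} …(+1); under {F} D still reaches {N,Q} ∋ Q.
size 2: {F,M}, {F,N}, {F,X} …(+3); under {F,M} D still reaches {N,Q} ∋ Q.
D↔Q cannot be blocked by any observed set — no back-door set.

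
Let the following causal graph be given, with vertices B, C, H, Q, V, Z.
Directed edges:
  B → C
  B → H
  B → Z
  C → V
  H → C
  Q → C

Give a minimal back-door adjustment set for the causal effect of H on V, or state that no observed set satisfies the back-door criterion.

H→V: minimal back-door set {B}.

desc(H)\{H}={C,V}; candidates ⊆ {B,Q,Z}.
size 0: {}; under {} H still reaches {B,C,V,Z} ∋ V.
{B}: H⊥V given {B} in G with H→· removed — back-door holds.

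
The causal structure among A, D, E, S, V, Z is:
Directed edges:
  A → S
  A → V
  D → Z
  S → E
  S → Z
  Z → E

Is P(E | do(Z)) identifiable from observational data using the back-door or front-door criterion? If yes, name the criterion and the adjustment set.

P(E|do(Z)): backdoor, adjust for {S}.

desc(Z)\{Z}={E}; candidates ⊆ {A,D,S,V}.
size 0: {}; under {} Z still reaches {A,D,E,S,V} ∋ E.
{S}: Z⊥E given {S} in G with Z→· removed — back-door holds.
P(E|do(Z)) = Σ_{S} P(E|Z,S)·P(S).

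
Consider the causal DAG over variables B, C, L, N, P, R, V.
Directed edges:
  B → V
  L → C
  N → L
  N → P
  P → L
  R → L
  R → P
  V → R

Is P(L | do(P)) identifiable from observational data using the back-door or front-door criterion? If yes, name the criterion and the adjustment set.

desc(P)\{P}={C,L}; candidates ⊆ {B,N,R,V}.
size 0: {}; under {} P still reaches {B,C,L,N,R,V} ∋ L.
size 1: {B}, {N}, {R} …(+1); under {B} P still reaches {C,L,N,R,V} ∋ L.
{N,R}: P⊥L given {N,R} in G with P→· removed — back-door holds.
P(L|do(P)) = Σ_{N,R} P(L|P,N,R)·P(N,R).

P(L|do(P)): backdoor, adjust for {N, R}.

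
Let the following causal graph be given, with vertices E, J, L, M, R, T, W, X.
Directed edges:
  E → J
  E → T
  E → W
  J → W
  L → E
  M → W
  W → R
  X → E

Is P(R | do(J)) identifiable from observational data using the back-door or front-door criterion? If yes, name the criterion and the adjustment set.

P(R|do(J)): backdoor, adjust for {E}.

desc(J)\{J}={R,W}; candidates ⊆ {E,L,M,T,X}.
size 0: {}; under {} J still reaches {E,L,R,T,W,X} ∋ R.
{E}: J⊥R given {E} in G with J→· removed — back-door holds.
P(R|do(J)) = Σ_{E} P(R|J,E)·P(E).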